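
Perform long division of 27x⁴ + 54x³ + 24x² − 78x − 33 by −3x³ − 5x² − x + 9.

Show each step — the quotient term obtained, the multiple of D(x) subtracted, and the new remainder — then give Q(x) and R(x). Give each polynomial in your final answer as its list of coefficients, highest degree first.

Step 1: lead(27x⁴ + 54x³ + 24x² − 78x − 33) ÷ lead(D) = 27x⁴ ÷ −3x³ = −9x. Subtract (−9x)·D = 27x⁴ + 45x³ + 9x² − 81x. Remainder: 9x³ + 15x² + 3x − 33.
Step 2: lead(9x³ + 15x² + 3x − 33) ÷ lead(D) = 9x³ ÷ −3x³ = −3. Subtract (−3)·D = 9x³ + 15x² + 3x − 27. Remainder: −6.

Q = [-9, -3]; R = [-6]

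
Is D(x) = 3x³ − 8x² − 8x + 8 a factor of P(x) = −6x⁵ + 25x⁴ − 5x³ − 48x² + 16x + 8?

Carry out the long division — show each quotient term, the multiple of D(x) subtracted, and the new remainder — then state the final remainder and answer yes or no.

R(x) = 0, so D(x) is a factor of P(x). yes

Step 1: lead(−6x⁵ + 25x⁴ − 5x³ − 48x² + 16x + 8) ÷ lead(D) = −6x⁵ ÷ 3x³ = −2x². Subtract (−2x²)·D = −6x⁵ + 16x⁴ + 16x³ − 16x². Remainder: 9x⁴ − 21x³ − 32x² + 16x + 8.
Step 2: lead(9x⁴ − 21x³ − 32x² + 16x + 8) ÷ lead(D) = 9x⁴ ÷ 3x³ = 3x. Subtract (3x)·D = 9x⁴ − 24x³ − 24x² + 24x. Remainder: 3x³ − 8x² − 8x + 8.
Step 3: lead(3x³ − 8x² − 8x + 8) ÷ lead(D) = 3x³ ÷ 3x³ = 1. Subtract (1)·D = 3x³ − 8x² − 8x + 8. Remainder: 0.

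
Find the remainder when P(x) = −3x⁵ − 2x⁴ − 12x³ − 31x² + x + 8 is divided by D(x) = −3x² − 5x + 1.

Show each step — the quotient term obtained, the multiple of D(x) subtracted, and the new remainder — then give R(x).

Step 1: lead(−3x⁵ − 2x⁴ − 12x³ − 31x² + x + 8) ÷ lead(D) = −3x⁵ ÷ −3x² = x³. Subtract (x³)·D = −3x⁵ − 5x⁴ + x³. Remainder: 3x⁴ − 13x³ − 31x² + x + 8.
Step 2: lead(3x⁴ − 13x³ − 31x² + x + 8) ÷ lead(D) = 3x⁴ ÷ −3x² = −x². Subtract (−x²)·D = 3x⁴ + 5x³ − x². Remainder: −18x³ − 30x² + x + 8.
Step 3: lead(−18x³ − 30x² + x + 8) ÷ lead(D) = −18x³ ÷ −3x² = 6x. Subtract (6x)·D = −18x³ − 30x² + 6x. Remainder: −5x + 8.

R(x) = −5x + 8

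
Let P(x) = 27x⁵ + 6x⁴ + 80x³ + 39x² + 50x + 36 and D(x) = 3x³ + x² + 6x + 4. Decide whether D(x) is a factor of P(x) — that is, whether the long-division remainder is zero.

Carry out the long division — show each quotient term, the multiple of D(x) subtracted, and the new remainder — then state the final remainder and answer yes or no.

Step 1: lead(27x⁵ + 6x⁴ + 80x³ + 39x² + 50x + 36) ÷ lead(D) = 27x⁵ ÷ 3x³ = 9x². Subtract (9x²)·D = 27x⁵ + 9x⁴ + 54x³ + 36x². Remainder: −3x⁴ + 26x³ + 3x² + 50x + 36.
Step 2: lead(−3x⁴ + 26x³ + 3x² + 50x + 36) ÷ lead(D) = −3x⁴ ÷ 3x³ = −x. Subtract (−x)·D = −3x⁴ − x³ − 6x² − 4x. Remainder: 27x³ + 9x² + 54x + 36.
Step 3: lead(27x³ + 9x² + 54x + 36) ÷ lead(D) = 27x³ ÷ 3x³ = 9. Subtract (9)·D = 27x³ + 9x² + 54x + 36. Remainder: 0.

R(x) = 0, so D(x) is a factor of P(x). yes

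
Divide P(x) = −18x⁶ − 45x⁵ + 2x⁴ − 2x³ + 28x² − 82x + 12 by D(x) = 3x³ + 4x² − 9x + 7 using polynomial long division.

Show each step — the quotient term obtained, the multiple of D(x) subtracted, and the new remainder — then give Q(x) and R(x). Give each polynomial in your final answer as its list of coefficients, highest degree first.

Step 1: lead(−18x⁶ − 45x⁵ + 2x⁴ − 2x³ + 28x² − 82x + 12) ÷ lead(D) = −18x⁶ ÷ 3x³ = −6x³. Subtract (−6x³)·D = −18x⁶ − 24x⁵ + 54x⁴ − 42x³. Remainder: −21x⁵ − 52x⁴ + 40x³ + 28x² − 82x + 12.
Step 2: lead(−21x⁵ − 52x⁴ + 40x³ + 28x² − 82x + 12) ÷ lead(D) = −21x⁵ ÷ 3x³ = −7x². Subtract (−7x²)·D = −21x⁵ − 28x⁴ + 63x³ − 49x². Remainder: −24x⁴ − 23x³ + 77x² − 82x + 12.
Step 3: lead(−24x⁴ − 23x³ + 77x² − 82x + 12) ÷ lead(D) = −24x⁴ ÷ 3x³ = −8x. Subtract (−8x)·D = −24x⁴ − 32x³ + 72x² − 56x. Remainder: 9x³ + 5x² − 26x + 12.
Step 4: lead(9x³ + 5x² − 26x + 12) ÷ lead(D) = 9x³ ÷ 3x³ = 3. Subtract (3)·D = 9x³ + 12x² − 27x + 21. Remainder: −7x² + x − 9.

Q = [-6, -7, -8, 3]; R = [-7, 1, -9]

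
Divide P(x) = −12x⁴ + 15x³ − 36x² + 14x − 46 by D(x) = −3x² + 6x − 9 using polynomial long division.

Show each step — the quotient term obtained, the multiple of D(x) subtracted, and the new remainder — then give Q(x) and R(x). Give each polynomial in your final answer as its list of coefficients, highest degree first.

Step 1: lead(−12x⁴ + 15x³ − 36x² + 14x − 46) ÷ lead(D) = −12x⁴ ÷ −3x² = 4x². Subtract (4x²)·D = −12x⁴ + 24x³ − 36x². Remainder: −9x³ + 14x − 46.
Step 2: lead(−9x³ + 14x − 46) ÷ lead(D) = −9x³ ÷ −3x² = 3x. Subtract (3x)·D = −9x³ + 18x² − 27x. Remainder: −18x² + 41x − 46.
Step 3: lead(−18x² + 41x − 46) ÷ lead(D) = −18x² ÷ −3x² = 6. Subtract (6)·D = −18x² + 36x − 54. Remainder: 5x + 8.

Q = [4, 3, 6]; R = [5, 8]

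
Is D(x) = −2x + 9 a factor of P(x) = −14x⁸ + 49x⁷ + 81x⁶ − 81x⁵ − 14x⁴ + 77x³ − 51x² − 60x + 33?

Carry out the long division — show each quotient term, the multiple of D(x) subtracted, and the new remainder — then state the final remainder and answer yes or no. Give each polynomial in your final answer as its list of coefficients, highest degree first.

R = [6], so D(x) is not a factor of P(x). no

Step 1: lead(−14x⁸ + 49x⁷ + 81x⁶ − 81x⁵ − 14x⁴ + 77x³ − 51x² − 60x + 33) ÷ lead(D) = −14x⁸ ÷ −2x = 7x⁷. Subtract (7x⁷)·D = −14x⁸ + 63x⁷. Remainder: −14x⁷ + 81x⁶ − 81x⁵ − 14x⁴ + 77x³ − 51x² − 60x + 33.
Step 2: lead(−14x⁷ + 81x⁶ − 81x⁵ − 14x⁴ + 77x³ − 51x² − 60x + 33) ÷ lead(D) = −14x⁷ ÷ −2x = 7x⁶. Subtract (7x⁶)·D = −14x⁷ + 63x⁶. Remainder: 18x⁶ − 81x⁵ − 14x⁴ + 77x³ − 51x² − 60x + 33.
Step 3: lead(18x⁶ − 81x⁵ − 14x⁴ + 77x³ − 51x² − 60x + 33) ÷ lead(D) = 18x⁶ ÷ −2x = −9x⁵. Subtract (−9x⁵)·D = 18x⁶ − 81x⁵. Remainder: −14x⁴ + 77x³ − 51x² − 60x + 33.
Step 4: lead(−14x⁴ + 77x³ − 51x² − 60x + 33) ÷ lead(D) = −14x⁴ ÷ −2x = 7x³. Subtract (7x³)·D = −14x⁴ + 63x³. Remainder: 14x³ − 51x² − 60x + 33.
Step 5: lead(14x³ − 51x² − 60x + 33) ÷ lead(D) = 14x³ ÷ −2x = −7x². Subtract (−7x²)·D = 14x³ − 63x². Remainder: 12x² − 60x + 33.
Step 6: lead(12x² − 60x + 33) ÷ lead(D) = 12x² ÷ −2x = −6x. Subtract (−6x)·D = 12x² − 54x. Remainder: −6x + 33.
Step 7: lead(−6x + 33) ÷ lead(D) = −6x ÷ −2x = 3. Subtract (3)·D = −6x + 27. Remainder: 6.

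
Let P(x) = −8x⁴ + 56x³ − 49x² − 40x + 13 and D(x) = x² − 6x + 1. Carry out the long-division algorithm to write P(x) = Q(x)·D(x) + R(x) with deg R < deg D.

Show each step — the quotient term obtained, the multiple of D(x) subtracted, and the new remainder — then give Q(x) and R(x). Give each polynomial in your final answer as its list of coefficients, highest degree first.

Step 1: lead(−8x⁴ + 56x³ − 49x² − 40x + 13) ÷ lead(D) = −8x⁴ ÷ x² = −8x². Subtract (−8x²)·D = −8x⁴ + 48x³ − 8x². Remainder: 8x³ − 41x² − 40x + 13.
Step 2: lead(8x³ − 41x² − 40x + 13) ÷ lead(D) = 8x³ ÷ x² = 8x. Subtract (8x)·D = 8x³ − 48x² + 8x. Remainder: 7x² − 48x + 13.
Step 3: lead(7x² − 48x + 13) ÷ lead(D) = 7x² ÷ x² = 7. Subtract (7)·D = 7x² − 42x + 7. Remainder: −6x + 6.

Q = [-8, 8, 7]; R = [-6, 6]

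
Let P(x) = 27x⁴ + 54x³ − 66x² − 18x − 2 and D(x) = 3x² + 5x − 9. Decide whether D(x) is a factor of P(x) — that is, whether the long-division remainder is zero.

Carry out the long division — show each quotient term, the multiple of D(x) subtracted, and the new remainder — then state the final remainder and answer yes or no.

R(x) = 9x − 2, so D(x) is not a factor of P(x). no

Step 1: lead(27x⁴ + 54x³ − 66x² − 18x − 2) ÷ lead(D) = 27x⁴ ÷ 3x² = 9x². Subtract (9x²)·D = 27x⁴ + 45x³ − 81x². Remainder: 9x³ + 15x² − 18x − 2.
Step 2: lead(9x³ + 15x² − 18x − 2) ÷ lead(D) = 9x³ ÷ 3x² = 3x. Subtract (3x)·D = 9x³ + 15x² − 27x. Remainder: 9x − 2.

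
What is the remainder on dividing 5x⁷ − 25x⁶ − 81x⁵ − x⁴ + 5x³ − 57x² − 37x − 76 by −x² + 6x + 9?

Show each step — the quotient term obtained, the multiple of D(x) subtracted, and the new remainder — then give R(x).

Step 1: lead(5x⁷ − 25x⁶ − 81x⁵ − x⁴ + 5x³ − 57x² − 37x − 76) ÷ lead(D) = 5x⁷ ÷ −x² = −5x⁵. Subtract (−5x⁵)·D = 5x⁷ − 30x⁶ − 45x⁵. Remainder: 5x⁶ − 36x⁵ − x⁴ + 5x³ − 57x² − 37x − 76.
Step 2: lead(5x⁶ − 36x⁵ − x⁴ + 5x³ − 57x² − 37x − 76) ÷ lead(D) = 5x⁶ ÷ −x² = −5x⁴. Subtract (−5x⁴)·D = 5x⁶ − 30x⁵ − 45x⁴. Remainder: −6x⁵ + 44x⁴ + 5x³ − 57x² − 37x − 76.
Step 3: lead(−6x⁵ + 44x⁴ + 5x³ − 57x² − 37x − 76) ÷ lead(D) = −6x⁵ ÷ −x² = 6x³. Subtract (6x³)·D = −6x⁵ + 36x⁴ + 54x³. Remainder: 8x⁴ − 49x³ − 57x² − 37x − 76.
Step 4: lead(8x⁴ − 49x³ − 57x² − 37x − 76) ÷ lead(D) = 8x⁴ ÷ −x² = −8x². Subtract (−8x²)·D = 8x⁴ − 48x³ − 72x². Remainder: −x³ + 15x² − 37x − 76.
Step 5: lead(−x³ + 15x² − 37x − 76) ÷ lead(D) = −x³ ÷ −x² = x. Subtract (x)·D = −x³ + 6x² + 9x. Remainder: 9x² − 46x − 76.
Step 6: lead(9x² − 46x − 76) ÷ lead(D) = 9x² ÷ −x² = −9. Subtract (−9)·D = 9x² − 54x − 81. Remainder: 8x + 5.

R(x) = 8x + 5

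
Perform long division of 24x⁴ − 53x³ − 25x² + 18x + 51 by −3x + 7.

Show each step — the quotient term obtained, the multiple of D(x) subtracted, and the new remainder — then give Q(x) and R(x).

Step 1: lead(24x⁴ − 53x³ − 25x² + 18x + 51) ÷ lead(D) = 24x⁴ ÷ −3x = −8x³. Subtract (−8x³)·D = 24x⁴ − 56x³. Remainder: 3x³ − 25x² + 18x + 51.
Step 2: lead(3x³ − 25x² + 18x + 51) ÷ lead(D) = 3x³ ÷ −3x = −x². Subtract (−x²)·D = 3x³ − 7x². Remainder: −18x² + 18x + 51.
Step 3: lead(−18x² + 18x + 51) ÷ lead(D) = −18x² ÷ −3x = 6x. Subtract (6x)·D = −18x² + 42x. Remainder: −24x + 51.
Step 4: lead(−24x + 51) ÷ lead(D) = −24x ÷ −3x = 8. Subtract (8)·D = −24x + 56. Remainder: −5.

Q(x) = −8x³ − x² + 6x + 8; R(x) = −5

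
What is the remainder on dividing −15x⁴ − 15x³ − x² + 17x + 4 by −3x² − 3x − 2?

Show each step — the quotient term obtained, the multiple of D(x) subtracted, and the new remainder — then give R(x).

R(x) = 8x − 2

Step 1: lead(−15x⁴ − 15x³ − x² + 17x + 4) ÷ lead(D) = −15x⁴ ÷ −3x² = 5x². Subtract (5x²)·D = −15x⁴ − 15x³ − 10x². Remainder: 9x² + 17x + 4.
Step 2: lead(9x² + 17x + 4) ÷ lead(D) = 9x² ÷ −3x² = −3. Subtract (−3)·D = 9x² + 9x + 6. Remainder: 8x − 2.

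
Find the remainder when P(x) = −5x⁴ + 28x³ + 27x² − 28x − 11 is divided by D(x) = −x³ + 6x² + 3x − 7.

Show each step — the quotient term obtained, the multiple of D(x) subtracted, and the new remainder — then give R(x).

Step 1: lead(−5x⁴ + 28x³ + 27x² − 28x − 11) ÷ lead(D) = −5x⁴ ÷ −x³ = 5x. Subtract (5x)·D = −5x⁴ + 30x³ + 15x² − 35x. Remainder: −2x³ + 12x² + 7x − 11.
Step 2: lead(−2x³ + 12x² + 7x − 11) ÷ lead(D) = −2x³ ÷ −x³ = 2. Subtract (2)·D = −2x³ + 12x² + 6x − 14. Remainder: x + 3.

R(x) = x + 3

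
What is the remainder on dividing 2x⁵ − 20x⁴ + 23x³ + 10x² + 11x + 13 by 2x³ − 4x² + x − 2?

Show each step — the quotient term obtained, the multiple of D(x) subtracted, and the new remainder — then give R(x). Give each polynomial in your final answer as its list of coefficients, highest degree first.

R = [3]

Step 1: lead(2x⁵ − 20x⁴ + 23x³ + 10x² + 11x + 13) ÷ lead(D) = 2x⁵ ÷ 2x³ = x². Subtract (x²)·D = 2x⁵ − 4x⁴ + x³ − 2x². Remainder: −16x⁴ + 22x³ + 12x² + 11x + 13.
Step 2: lead(−16x⁴ + 22x³ + 12x² + 11x + 13) ÷ lead(D) = −16x⁴ ÷ 2x³ = −8x. Subtract (−8x)·D = −16x⁴ + 32x³ − 8x² + 16x. Remainder: −10x³ + 20x² − 5x + 13.
Step 3: lead(−10x³ + 20x² − 5x + 13) ÷ lead(D) = −10x³ ÷ 2x³ = −5. Subtract (−5)·D = −10x³ + 20x² − 5x + 10. Remainder: 3.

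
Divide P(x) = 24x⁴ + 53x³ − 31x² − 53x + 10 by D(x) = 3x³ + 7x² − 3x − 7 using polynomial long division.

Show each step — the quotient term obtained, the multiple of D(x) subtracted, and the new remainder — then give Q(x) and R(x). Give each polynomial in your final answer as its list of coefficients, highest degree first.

Q = [8, -1]; R = [3]

Step 1: lead(24x⁴ + 53x³ − 31x² − 53x + 10) ÷ lead(D) = 24x⁴ ÷ 3x³ = 8x. Subtract (8x)·D = 24x⁴ + 56x³ − 24x² − 56x. Remainder: −3x³ − 7x² + 3x + 10.
Step 2: lead(−3x³ − 7x² + 3x + 10) ÷ lead(D) = −3x³ ÷ 3x³ = −1. Subtract (−1)·D = −3x³ − 7x² + 3x + 7. Remainder: 3.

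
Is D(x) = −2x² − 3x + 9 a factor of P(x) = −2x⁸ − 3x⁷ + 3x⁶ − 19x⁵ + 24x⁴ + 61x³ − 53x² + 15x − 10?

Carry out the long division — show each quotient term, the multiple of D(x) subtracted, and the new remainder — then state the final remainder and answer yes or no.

R(x) = 8, so D(x) is not a factor of P(x). no

Step 1: lead(−2x⁸ − 3x⁷ + 3x⁶ − 19x⁵ + 24x⁴ + 61x³ − 53x² + 15x − 10) ÷ lead(D) = −2x⁸ ÷ −2x² = x⁶. Subtract (x⁶)·D = −2x⁸ − 3x⁷ + 9x⁶. Remainder: −6x⁶ − 19x⁵ + 24x⁴ + 61x³ − 53x² + 15x − 10.
Step 2: lead(−6x⁶ − 19x⁵ + 24x⁴ + 61x³ − 53x² + 15x − 10) ÷ lead(D) = −6x⁶ ÷ −2x² = 3x⁴. Subtract (3x⁴)·D = −6x⁶ − 9x⁵ + 27x⁴. Remainder: −10x⁵ − 3x⁴ + 61x³ − 53x² + 15x − 10.
Step 3: lead(−10x⁵ − 3x⁴ + 61x³ − 53x² + 15x − 10) ÷ lead(D) = −10x⁵ ÷ −2x² = 5x³. Subtract (5x³)·D = −10x⁵ − 15x⁴ + 45x³. Remainder: 12x⁴ + 16x³ − 53x² + 15x − 10.
Step 4: lead(12x⁴ + 16x³ − 53x² + 15x − 10) ÷ lead(D) = 12x⁴ ÷ −2x² = −6x². Subtract (−6x²)·D = 12x⁴ + 18x³ − 54x². Remainder: −2x³ + x² + 15x − 10.
Step 5: lead(−2x³ + x² + 15x − 10) ÷ lead(D) = −2x³ ÷ −2x² = x. Subtract (x)·D = −2x³ − 3x² + 9x. Remainder: 4x² + 6x − 10.
Step 6: lead(4x² + 6x − 10) ÷ lead(D) = 4x² ÷ −2x² = −2. Subtract (−2)·D = 4x² + 6x − 18. Remainder: 8.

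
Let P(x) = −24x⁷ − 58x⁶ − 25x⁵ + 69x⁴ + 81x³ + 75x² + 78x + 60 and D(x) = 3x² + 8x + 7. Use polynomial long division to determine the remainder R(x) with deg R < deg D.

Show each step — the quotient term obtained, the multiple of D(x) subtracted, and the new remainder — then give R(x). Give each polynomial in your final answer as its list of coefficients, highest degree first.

R = [4]

Step 1: lead(−24x⁷ − 58x⁶ − 25x⁵ + 69x⁴ + 81x³ + 75x² + 78x + 60) ÷ lead(D) = −24x⁷ ÷ 3x² = −8x⁵. Subtract (−8x⁵)·D = −24x⁷ − 64x⁶ − 56x⁵. Remainder: 6x⁶ + 31x⁵ + 69x⁴ + 81x³ + 75x² + 78x + 60.
Step 2: lead(6x⁶ + 31x⁵ + 69x⁴ + 81x³ + 75x² + 78x + 60) ÷ lead(D) = 6x⁶ ÷ 3x² = 2x⁴. Subtract (2x⁴)·D = 6x⁶ + 16x⁵ + 14x⁴. Remainder: 15x⁵ + 55x⁴ + 81x³ + 75x² + 78x + 60.
Step 3: lead(15x⁵ + 55x⁴ + 81x³ + 75x² + 78x + 60) ÷ lead(D) = 15x⁵ ÷ 3x² = 5x³. Subtract (5x³)·D = 15x⁵ + 40x⁴ + 35x³. Remainder: 15x⁴ + 46x³ + 75x² + 78x + 60.
Step 4: lead(15x⁴ + 46x³ + 75x² + 78x + 60) ÷ lead(D) = 15x⁴ ÷ 3x² = 5x². Subtract (5x²)·D = 15x⁴ + 40x³ + 35x². Remainder: 6x³ + 40x² + 78x + 60.
Step 5: lead(6x³ + 40x² + 78x + 60) ÷ lead(D) = 6x³ ÷ 3x² = 2x. Subtract (2x)·D = 6x³ + 16x² + 14x. Remainder: 24x² + 64x + 60.
Step 6: lead(24x² + 64x + 60) ÷ lead(D) = 24x² ÷ 3x² = 8. Subtract (8)·D = 24x² + 64x + 56. Remainder: 4.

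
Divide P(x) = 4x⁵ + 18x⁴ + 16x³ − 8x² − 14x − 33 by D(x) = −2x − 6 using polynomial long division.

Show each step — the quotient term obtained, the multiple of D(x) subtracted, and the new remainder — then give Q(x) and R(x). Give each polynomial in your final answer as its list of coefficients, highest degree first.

Q = [-2, -3, 1, 1, 4]; R = [-9]

Step 1: lead(4x⁵ + 18x⁴ + 16x³ − 8x² − 14x − 33) ÷ lead(D) = 4x⁵ ÷ −2x = −2x⁴. Subtract (−2x⁴)·D = 4x⁵ + 12x⁴. Remainder: 6x⁴ + 16x³ − 8x² − 14x − 33.
Step 2: lead(6x⁴ + 16x³ − 8x² − 14x − 33) ÷ lead(D) = 6x⁴ ÷ −2x = −3x³. Subtract (−3x³)·D = 6x⁴ + 18x³. Remainder: −2x³ − 8x² − 14x − 33.
Step 3: lead(−2x³ − 8x² − 14x − 33) ÷ lead(D) = −2x³ ÷ −2x = x². Subtract (x²)·D = −2x³ − 6x². Remainder: −2x² − 14x − 33.
Step 4: lead(−2x² − 14x − 33) ÷ lead(D) = −2x² ÷ −2x = x. Subtract (x)·D = −2x² − 6x. Remainder: −8x − 33.
Step 5: lead(−8x − 33) ÷ lead(D) = −8x ÷ −2x = 4. Subtract (4)·D = −8x − 24. Remainder: −9.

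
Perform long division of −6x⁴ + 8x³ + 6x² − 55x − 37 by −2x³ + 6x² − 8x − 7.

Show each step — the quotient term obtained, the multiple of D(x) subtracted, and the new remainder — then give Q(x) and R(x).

Q(x) = 3x + 5; R(x) = 6x − 2

Step 1: lead(−6x⁴ + 8x³ + 6x² − 55x − 37) ÷ lead(D) = −6x⁴ ÷ −2x³ = 3x. Subtract (3x)·D = −6x⁴ + 18x³ − 24x² − 21x. Remainder: −10x³ + 30x² − 34x − 37.
Step 2: lead(−10x³ + 30x² − 34x − 37) ÷ lead(D) = −10x³ ÷ −2x³ = 5. Subtract (5)·D = −10x³ + 30x² − 40x − 35. Remainder: 6x − 2.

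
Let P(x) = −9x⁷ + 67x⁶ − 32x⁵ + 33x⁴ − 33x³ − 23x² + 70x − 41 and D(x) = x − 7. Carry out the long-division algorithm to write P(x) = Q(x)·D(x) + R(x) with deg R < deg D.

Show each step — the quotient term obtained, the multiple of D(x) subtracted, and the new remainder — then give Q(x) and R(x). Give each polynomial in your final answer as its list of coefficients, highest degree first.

Q = [-9, 4, -4, 5, 2, -9, 7]; R = [8]

Step 1: lead(−9x⁷ + 67x⁶ − 32x⁵ + 33x⁴ − 33x³ − 23x² + 70x − 41) ÷ lead(D) = −9x⁷ ÷ x = −9x⁶. Subtract (−9x⁶)·D = −9x⁷ + 63x⁶. Remainder: 4x⁶ − 32x⁵ + 33x⁴ − 33x³ − 23x² + 70x − 41.
Step 2: lead(4x⁶ − 32x⁵ + 33x⁴ − 33x³ − 23x² + 70x − 41) ÷ lead(D) = 4x⁶ ÷ x = 4x⁵. Subtract (4x⁵)·D = 4x⁶ − 28x⁵. Remainder: −4x⁵ + 33x⁴ − 33x³ − 23x² + 70x − 41.
Step 3: lead(−4x⁵ + 33x⁴ − 33x³ − 23x² + 70x − 41) ÷ lead(D) = −4x⁵ ÷ x = −4x⁴. Subtract (−4x⁴)·D = −4x⁵ + 28x⁴. Remainder: 5x⁴ − 33x³ − 23x² + 70x − 41.
Step 4: lead(5x⁴ − 33x³ − 23x² + 70x − 41) ÷ lead(D) = 5x⁴ ÷ x = 5x³. Subtract (5x³)·D = 5x⁴ − 35x³. Remainder: 2x³ − 23x² + 70x − 41.
Step 5: lead(2x³ − 23x² + 70x − 41) ÷ lead(D) = 2x³ ÷ x = 2x². Subtract (2x²)·D = 2x³ − 14x². Remainder: −9x² + 70x − 41.
Step 6: lead(−9x² + 70x − 41) ÷ lead(D) = −9x² ÷ x = −9x. Subtract (−9x)·D = −9x² + 63x. Remainder: 7x − 41.
Step 7: lead(7x − 41) ÷ lead(D) = 7x ÷ x = 7. Subtract (7)·D = 7x − 49. Remainder: 8.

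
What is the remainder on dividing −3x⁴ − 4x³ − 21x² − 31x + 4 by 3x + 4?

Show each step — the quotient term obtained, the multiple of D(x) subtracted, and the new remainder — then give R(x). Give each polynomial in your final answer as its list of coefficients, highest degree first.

R = [8]

Step 1: lead(−3x⁴ − 4x³ − 21x² − 31x + 4) ÷ lead(D) = −3x⁴ ÷ 3x = −x³. Subtract (−x³)·D = −3x⁴ − 4x³. Remainder: −21x² − 31x + 4.
Step 2: lead(−21x² − 31x + 4) ÷ lead(D) = −21x² ÷ 3x = −7x. Subtract (−7x)·D = −21x² − 28x. Remainder: −3x + 4.
Step 3: lead(−3x + 4) ÷ lead(D) = −3x ÷ 3x = −1. Subtract (−1)·D = −3x − 4. Remainder: 8.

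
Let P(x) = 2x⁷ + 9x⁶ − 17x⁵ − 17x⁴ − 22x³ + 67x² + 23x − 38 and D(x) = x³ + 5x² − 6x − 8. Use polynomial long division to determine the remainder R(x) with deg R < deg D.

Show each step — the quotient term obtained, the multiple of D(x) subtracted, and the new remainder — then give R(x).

Step 1: lead(2x⁷ + 9x⁶ − 17x⁵ − 17x⁴ − 22x³ + 67x² + 23x − 38) ÷ lead(D) = 2x⁷ ÷ x³ = 2x⁴. Subtract (2x⁴)·D = 2x⁷ + 10x⁶ − 12x⁵ − 16x⁴. Remainder: −x⁶ − 5x⁵ − x⁴ − 22x³ + 67x² + 23x − 38.
Step 2: lead(−x⁶ − 5x⁵ − x⁴ − 22x³ + 67x² + 23x − 38) ÷ lead(D) = −x⁶ ÷ x³ = −x³. Subtract (−x³)·D = −x⁶ − 5x⁵ + 6x⁴ + 8x³. Remainder: −7x⁴ − 30x³ + 67x² + 23x − 38.
Step 3: lead(−7x⁴ − 30x³ + 67x² + 23x − 38) ÷ lead(D) = −7x⁴ ÷ x³ = −7x. Subtract (−7x)·D = −7x⁴ − 35x³ + 42x² + 56x. Remainder: 5x³ + 25x² − 33x − 38.
Step 4: lead(5x³ + 25x² − 33x − 38) ÷ lead(D) = 5x³ ÷ x³ = 5. Subtract (5)·D = 5x³ + 25x² − 30x − 40. Remainder: −3x + 2.

R(x) = −3x + 2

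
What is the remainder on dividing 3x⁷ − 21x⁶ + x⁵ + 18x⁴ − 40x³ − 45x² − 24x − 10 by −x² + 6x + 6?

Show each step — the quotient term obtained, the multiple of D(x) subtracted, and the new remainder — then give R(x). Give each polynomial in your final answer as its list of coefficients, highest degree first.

Step 1: lead(3x⁷ − 21x⁶ + x⁵ + 18x⁴ − 40x³ − 45x² − 24x − 10) ÷ lead(D) = 3x⁷ ÷ −x² = −3x⁵. Subtract (−3x⁵)·D = 3x⁷ − 18x⁶ − 18x⁵. Remainder: −3x⁶ + 19x⁵ + 18x⁴ − 40x³ − 45x² − 24x − 10.
Step 2: lead(−3x⁶ + 19x⁵ + 18x⁴ − 40x³ − 45x² − 24x − 10) ÷ lead(D) = −3x⁶ ÷ −x² = 3x⁴. Subtract (3x⁴)·D = −3x⁶ + 18x⁵ + 18x⁴. Remainder: x⁵ − 40x³ − 45x² − 24x − 10.
Step 3: lead(x⁵ − 40x³ − 45x² − 24x − 10) ÷ lead(D) = x⁵ ÷ −x² = −x³. Subtract (−x³)·D = x⁵ − 6x⁴ − 6x³. Remainder: 6x⁴ − 34x³ − 45x² − 24x − 10.
Step 4: lead(6x⁴ − 34x³ − 45x² − 24x − 10) ÷ lead(D) = 6x⁴ ÷ −x² = −6x². Subtract (−6x²)·D = 6x⁴ − 36x³ − 36x². Remainder: 2x³ − 9x² − 24x − 10.
Step 5: lead(2x³ − 9x² − 24x − 10) ÷ lead(D) = 2x³ ÷ −x² = −2x. Subtract (−2x)·D = 2x³ − 12x² − 12x. Remainder: 3x² − 12x − 10.
Step 6: lead(3x² − 12x − 10) ÷ lead(D) = 3x² ÷ −x² = −3. Subtract (−3)·D = 3x² − 18x − 18. Remainder: 6x + 8.

R = [6, 8]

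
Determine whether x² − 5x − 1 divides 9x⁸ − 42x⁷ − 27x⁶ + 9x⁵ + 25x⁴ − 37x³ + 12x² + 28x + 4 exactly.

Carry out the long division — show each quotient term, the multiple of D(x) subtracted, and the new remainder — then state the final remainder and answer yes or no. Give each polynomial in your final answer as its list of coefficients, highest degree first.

Step 1: lead(9x⁸ − 42x⁷ − 27x⁶ + 9x⁵ + 25x⁴ − 37x³ + 12x² + 28x + 4) ÷ lead(D) = 9x⁸ ÷ x² = 9x⁶. Subtract (9x⁶)·D = 9x⁸ − 45x⁷ − 9x⁶. Remainder: 3x⁷ − 18x⁶ + 9x⁵ + 25x⁴ − 37x³ + 12x² + 28x + 4.
Step 2: lead(3x⁷ − 18x⁶ + 9x⁵ + 25x⁴ − 37x³ + 12x² + 28x + 4) ÷ lead(D) = 3x⁷ ÷ x² = 3x⁵. Subtract (3x⁵)·D = 3x⁷ − 15x⁶ − 3x⁵. Remainder: −3x⁶ + 12x⁵ + 25x⁴ − 37x³ + 12x² + 28x + 4.
Step 3: lead(−3x⁶ + 12x⁵ + 25x⁴ − 37x³ + 12x² + 28x + 4) ÷ lead(D) = −3x⁶ ÷ x² = −3x⁴. Subtract (−3x⁴)·D = −3x⁶ + 15x⁵ + 3x⁴. Remainder: −3x⁵ + 22x⁴ − 37x³ + 12x² + 28x + 4.
Step 4: lead(−3x⁵ + 22x⁴ − 37x³ + 12x² + 28x + 4) ÷ lead(D) = −3x⁵ ÷ x² = −3x³. Subtract (−3x³)·D = −3x⁵ + 15x⁴ + 3x³. Remainder: 7x⁴ − 40x³ + 12x² + 28x + 4.
Step 5: lead(7x⁴ − 40x³ + 12x² + 28x + 4) ÷ lead(D) = 7x⁴ ÷ x² = 7x². Subtract (7x²)·D = 7x⁴ − 35x³ − 7x². Remainder: −5x³ + 19x² + 28x + 4.
Step 6: lead(−5x³ + 19x² + 28x + 4) ÷ lead(D) = −5x³ ÷ x² = −5x. Subtract (−5x)·D = −5x³ + 25x² + 5x. Remainder: −6x² + 23x + 4.
Step 7: lead(−6x² + 23x + 4) ÷ lead(D) = −6x² ÷ x² = −6. Subtract (−6)·D = −6x² + 30x + 6. Remainder: −7x − 2.

R = [-7, -2], so D(x) is not a factor of P(x). no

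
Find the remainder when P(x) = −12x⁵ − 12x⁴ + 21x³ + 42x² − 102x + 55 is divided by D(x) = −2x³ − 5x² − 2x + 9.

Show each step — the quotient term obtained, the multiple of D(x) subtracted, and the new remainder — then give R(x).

Step 1: lead(−12x⁵ − 12x⁴ + 21x³ + 42x² − 102x + 55) ÷ lead(D) = −12x⁵ ÷ −2x³ = 6x². Subtract (6x²)·D = −12x⁵ − 30x⁴ − 12x³ + 54x². Remainder: 18x⁴ + 33x³ − 12x² − 102x + 55.
Step 2: lead(18x⁴ + 33x³ − 12x² − 102x + 55) ÷ lead(D) = 18x⁴ ÷ −2x³ = −9x. Subtract (−9x)·D = 18x⁴ + 45x³ + 18x² − 81x. Remainder: −12x³ − 30x² − 21x + 55.
Step 3: lead(−12x³ − 30x² − 21x + 55) ÷ lead(D) = −12x³ ÷ −2x³ = 6. Subtract (6)·D = −12x³ − 30x² − 12x + 54. Remainder: −9x + 1.

R(x) = −9x + 1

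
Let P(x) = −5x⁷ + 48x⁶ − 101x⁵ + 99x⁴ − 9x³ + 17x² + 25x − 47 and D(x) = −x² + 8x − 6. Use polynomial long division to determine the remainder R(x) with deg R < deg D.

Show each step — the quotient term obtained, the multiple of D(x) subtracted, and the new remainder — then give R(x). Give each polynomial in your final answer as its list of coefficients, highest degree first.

Step 1: lead(−5x⁷ + 48x⁶ − 101x⁵ + 99x⁴ − 9x³ + 17x² + 25x − 47) ÷ lead(D) = −5x⁷ ÷ −x² = 5x⁵. Subtract (5x⁵)·D = −5x⁷ + 40x⁶ − 30x⁵. Remainder: 8x⁶ − 71x⁵ + 99x⁴ − 9x³ + 17x² + 25x − 47.
Step 2: lead(8x⁶ − 71x⁵ + 99x⁴ − 9x³ + 17x² + 25x − 47) ÷ lead(D) = 8x⁶ ÷ −x² = −8x⁴. Subtract (−8x⁴)·D = 8x⁶ − 64x⁵ + 48x⁴. Remainder: −7x⁵ + 51x⁴ − 9x³ + 17x² + 25x − 47.
Step 3: lead(−7x⁵ + 51x⁴ − 9x³ + 17x² + 25x − 47) ÷ lead(D) = −7x⁵ ÷ −x² = 7x³. Subtract (7x³)·D = −7x⁵ + 56x⁴ − 42x³. Remainder: −5x⁴ + 33x³ + 17x² + 25x − 47.
Step 4: lead(−5x⁴ + 33x³ + 17x² + 25x − 47) ÷ lead(D) = −5x⁴ ÷ −x² = 5x². Subtract (5x²)·D = −5x⁴ + 40x³ − 30x². Remainder: −7x³ + 47x² + 25x − 47.
Step 5: lead(−7x³ + 47x² + 25x − 47) ÷ lead(D) = −7x³ ÷ −x² = 7x. Subtract (7x)·D = −7x³ + 56x² − 42x. Remainder: −9x² + 67x − 47.
Step 6: lead(−9x² + 67x − 47) ÷ lead(D) = −9x² ÷ −x² = 9. Subtract (9)·D = −9x² + 72x − 54. Remainder: −5x + 7.

R = [-5, 7]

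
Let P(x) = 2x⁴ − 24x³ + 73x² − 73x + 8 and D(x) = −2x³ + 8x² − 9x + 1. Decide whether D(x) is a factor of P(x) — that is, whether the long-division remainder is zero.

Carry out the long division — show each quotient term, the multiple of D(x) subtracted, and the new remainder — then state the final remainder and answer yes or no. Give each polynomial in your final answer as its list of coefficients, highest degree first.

R = [0], so D(x) is a factor of P(x). yes

Step 1: lead(2x⁴ − 24x³ + 73x² − 73x + 8) ÷ lead(D) = 2x⁴ ÷ −2x³ = −x. Subtract (−x)·D = 2x⁴ − 8x³ + 9x² − x. Remainder: −16x³ + 64x² − 72x + 8.
Step 2: lead(−16x³ + 64x² − 72x + 8) ÷ lead(D) = −16x³ ÷ −2x³ = 8. Subtract (8)·D = −16x³ + 64x² − 72x + 8. Remainder: 0.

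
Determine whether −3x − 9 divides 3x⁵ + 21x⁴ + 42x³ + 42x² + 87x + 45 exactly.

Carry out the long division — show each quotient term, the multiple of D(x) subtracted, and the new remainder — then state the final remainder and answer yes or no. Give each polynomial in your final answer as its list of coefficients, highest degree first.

Step 1: lead(3x⁵ + 21x⁴ + 42x³ + 42x² + 87x + 45) ÷ lead(D) = 3x⁵ ÷ −3x = −x⁴. Subtract (−x⁴)·D = 3x⁵ + 9x⁴. Remainder: 12x⁴ + 42x³ + 42x² + 87x + 45.
Step 2: lead(12x⁴ + 42x³ + 42x² + 87x + 45) ÷ lead(D) = 12x⁴ ÷ −3x = −4x³. Subtract (−4x³)·D = 12x⁴ + 36x³. Remainder: 6x³ + 42x² + 87x + 45.
Step 3: lead(6x³ + 42x² + 87x + 45) ÷ lead(D) = 6x³ ÷ −3x = −2x². Subtract (−2x²)·D = 6x³ + 18x². Remainder: 24x² + 87x + 45.
Step 4: lead(24x² + 87x + 45) ÷ lead(D) = 24x² ÷ −3x = −8x. Subtract (−8x)·D = 24x² + 72x. Remainder: 15x + 45.
Step 5: lead(15x + 45) ÷ lead(D) = 15x ÷ −3x = −5. Subtract (−5)·D = 15x + 45. Remainder: 0.

R = [0], so D(x) is a factor of P(x). yes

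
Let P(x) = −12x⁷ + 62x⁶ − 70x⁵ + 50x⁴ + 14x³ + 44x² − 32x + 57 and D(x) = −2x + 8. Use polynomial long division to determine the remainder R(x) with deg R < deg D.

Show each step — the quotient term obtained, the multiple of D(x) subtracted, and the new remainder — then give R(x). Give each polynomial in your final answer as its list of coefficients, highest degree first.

Step 1: lead(−12x⁷ + 62x⁶ − 70x⁵ + 50x⁴ + 14x³ + 44x² − 32x + 57) ÷ lead(D) = −12x⁷ ÷ −2x = 6x⁶. Subtract (6x⁶)·D = −12x⁷ + 48x⁶. Remainder: 14x⁶ − 70x⁵ + 50x⁴ + 14x³ + 44x² − 32x + 57.
Step 2: lead(14x⁶ − 70x⁵ + 50x⁴ + 14x³ + 44x² − 32x + 57) ÷ lead(D) = 14x⁶ ÷ −2x = −7x⁵. Subtract (−7x⁵)·D = 14x⁶ − 56x⁵. Remainder: −14x⁵ + 50x⁴ + 14x³ + 44x² − 32x + 57.
Step 3: lead(−14x⁵ + 50x⁴ + 14x³ + 44x² − 32x + 57) ÷ lead(D) = −14x⁵ ÷ −2x = 7x⁴. Subtract (7x⁴)·D = −14x⁵ + 56x⁴. Remainder: −6x⁴ + 14x³ + 44x² − 32x + 57.
Step 4: lead(−6x⁴ + 14x³ + 44x² − 32x + 57) ÷ lead(D) = −6x⁴ ÷ −2x = 3x³. Subtract (3x³)·D = −6x⁴ + 24x³. Remainder: −10x³ + 44x² − 32x + 57.
Step 5: lead(−10x³ + 44x² − 32x + 57) ÷ lead(D) = −10x³ ÷ −2x = 5x². Subtract (5x²)·D = −10x³ + 40x². Remainder: 4x² − 32x + 57.
Step 6: lead(4x² − 32x + 57) ÷ lead(D) = 4x² ÷ −2x = −2x. Subtract (−2x)·D = 4x² − 16x. Remainder: −16x + 57.
Step 7: lead(−16x + 57) ÷ lead(D) = −16x ÷ −2x = 8. Subtract (8)·D = −16x + 64. Remainder: −7.

R = [-7]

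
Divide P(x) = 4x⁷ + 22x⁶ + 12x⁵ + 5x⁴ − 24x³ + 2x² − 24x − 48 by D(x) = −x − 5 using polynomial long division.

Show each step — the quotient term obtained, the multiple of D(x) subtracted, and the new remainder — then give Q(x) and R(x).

Q(x) = −4x⁶ − 2x⁵ − 2x⁴ + 5x³ − x² + 3x + 9; R(x) = −3

Step 1: lead(4x⁷ + 22x⁶ + 12x⁵ + 5x⁴ − 24x³ + 2x² − 24x − 48) ÷ lead(D) = 4x⁷ ÷ −x = −4x⁶. Subtract (−4x⁶)·D = 4x⁷ + 20x⁶. Remainder: 2x⁶ + 12x⁵ + 5x⁴ − 24x³ + 2x² − 24x − 48.
Step 2: lead(2x⁶ + 12x⁵ + 5x⁴ − 24x³ + 2x² − 24x − 48) ÷ lead(D) = 2x⁶ ÷ −x = −2x⁵. Subtract (−2x⁵)·D = 2x⁶ + 10x⁵. Remainder: 2x⁵ + 5x⁴ − 24x³ + 2x² − 24x − 48.
Step 3: lead(2x⁵ + 5x⁴ − 24x³ + 2x² − 24x − 48) ÷ lead(D) = 2x⁵ ÷ −x = −2x⁴. Subtract (−2x⁴)·D = 2x⁵ + 10x⁴. Remainder: −5x⁴ − 24x³ + 2x² − 24x − 48.
Step 4: lead(−5x⁴ − 24x³ + 2x² − 24x − 48) ÷ lead(D) = −5x⁴ ÷ −x = 5x³. Subtract (5x³)·D = −5x⁴ − 25x³. Remainder: x³ + 2x² − 24x − 48.
Step 5: lead(x³ + 2x² − 24x − 48) ÷ lead(D) = x³ ÷ −x = −x². Subtract (−x²)·D = x³ + 5x². Remainder: −3x² − 24x − 48.
Step 6: lead(−3x² − 24x − 48) ÷ lead(D) = −3x² ÷ −x = 3x. Subtract (3x)·D = −3x² − 15x. Remainder: −9x − 48.
Step 7: lead(−9x − 48) ÷ lead(D) = −9x ÷ −x = 9. Subtract (9)·D = −9x − 45. Remainder: −3.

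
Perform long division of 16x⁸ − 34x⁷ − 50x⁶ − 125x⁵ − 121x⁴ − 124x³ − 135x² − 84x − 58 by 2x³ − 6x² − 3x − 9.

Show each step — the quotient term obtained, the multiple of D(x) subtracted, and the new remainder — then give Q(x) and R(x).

Q(x) = 8x⁵ + 7x⁴ + 8x³ + 8x² + 7x + 7; R(x) = 5

Step 1: lead(16x⁸ − 34x⁷ − 50x⁶ − 125x⁵ − 121x⁴ − 124x³ − 135x² − 84x − 58) ÷ lead(D) = 16x⁸ ÷ 2x³ = 8x⁵. Subtract (8x⁵)·D = 16x⁸ − 48x⁷ − 24x⁶ − 72x⁵. Remainder: 14x⁷ − 26x⁶ − 53x⁵ − 121x⁴ − 124x³ − 135x² − 84x − 58.
Step 2: lead(14x⁷ − 26x⁶ − 53x⁵ − 121x⁴ − 124x³ − 135x² − 84x − 58) ÷ lead(D) = 14x⁷ ÷ 2x³ = 7x⁴. Subtract (7x⁴)·D = 14x⁷ − 42x⁶ − 21x⁵ − 63x⁴. Remainder: 16x⁶ − 32x⁵ − 58x⁴ − 124x³ − 135x² − 84x − 58.
Step 3: lead(16x⁶ − 32x⁵ − 58x⁴ − 124x³ − 135x² − 84x − 58) ÷ lead(D) = 16x⁶ ÷ 2x³ = 8x³. Subtract (8x³)·D = 16x⁶ − 48x⁵ − 24x⁴ − 72x³. Remainder: 16x⁵ − 34x⁴ − 52x³ − 135x² − 84x − 58.
Step 4: lead(16x⁵ − 34x⁴ − 52x³ − 135x² − 84x − 58) ÷ lead(D) = 16x⁵ ÷ 2x³ = 8x². Subtract (8x²)·D = 16x⁵ − 48x⁴ − 24x³ − 72x². Remainder: 14x⁴ − 28x³ − 63x² − 84x − 58.
Step 5: lead(14x⁴ − 28x³ − 63x² − 84x − 58) ÷ lead(D) = 14x⁴ ÷ 2x³ = 7x. Subtract (7x)·D = 14x⁴ − 42x³ − 21x² − 63x. Remainder: 14x³ − 42x² − 21x − 58.
Step 6: lead(14x³ − 42x² − 21x − 58) ÷ lead(D) = 14x³ ÷ 2x³ = 7. Subtract (7)·D = 14x³ − 42x² − 21x − 63. Remainder: 5.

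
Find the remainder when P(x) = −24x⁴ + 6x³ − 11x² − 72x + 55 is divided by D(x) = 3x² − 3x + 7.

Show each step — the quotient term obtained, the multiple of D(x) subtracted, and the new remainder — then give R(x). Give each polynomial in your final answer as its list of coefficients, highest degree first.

R = [-3, -8]

Step 1: lead(−24x⁴ + 6x³ − 11x² − 72x + 55) ÷ lead(D) = −24x⁴ ÷ 3x² = −8x². Subtract (−8x²)·D = −24x⁴ + 24x³ − 56x². Remainder: −18x³ + 45x² − 72x + 55.
Step 2: lead(−18x³ + 45x² − 72x + 55) ÷ lead(D) = −18x³ ÷ 3x² = −6x. Subtract (−6x)·D = −18x³ + 18x² − 42x. Remainder: 27x² − 30x + 55.
Step 3: lead(27x² − 30x + 55) ÷ lead(D) = 27x² ÷ 3x² = 9. Subtract (9)·D = 27x² − 27x + 63. Remainder: −3x − 8.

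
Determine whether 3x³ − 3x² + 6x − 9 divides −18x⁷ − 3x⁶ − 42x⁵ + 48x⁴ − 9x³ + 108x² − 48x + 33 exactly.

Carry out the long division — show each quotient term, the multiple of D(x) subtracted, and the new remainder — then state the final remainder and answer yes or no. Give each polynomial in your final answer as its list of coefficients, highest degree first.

R = [-3, 6], so D(x) is not a factor of P(x). no

Step 1: lead(−18x⁷ − 3x⁶ − 42x⁵ + 48x⁴ − 9x³ + 108x² − 48x + 33) ÷ lead(D) = −18x⁷ ÷ 3x³ = −6x⁴. Subtract (−6x⁴)·D = −18x⁷ + 18x⁶ − 36x⁵ + 54x⁴. Remainder: −21x⁶ − 6x⁵ − 6x⁴ − 9x³ + 108x² − 48x + 33.
Step 2: lead(−21x⁶ − 6x⁵ − 6x⁴ − 9x³ + 108x² − 48x + 33) ÷ lead(D) = −21x⁶ ÷ 3x³ = −7x³. Subtract (−7x³)·D = −21x⁶ + 21x⁵ − 42x⁴ + 63x³. Remainder: −27x⁵ + 36x⁴ − 72x³ + 108x² − 48x + 33.
Step 3: lead(−27x⁵ + 36x⁴ − 72x³ + 108x² − 48x + 33) ÷ lead(D) = −27x⁵ ÷ 3x³ = −9x². Subtract (−9x²)·D = −27x⁵ + 27x⁴ − 54x³ + 81x². Remainder: 9x⁴ − 18x³ + 27x² − 48x + 33.
Step 4: lead(9x⁴ − 18x³ + 27x² − 48x + 33) ÷ lead(D) = 9x⁴ ÷ 3x³ = 3x. Subtract (3x)·D = 9x⁴ − 9x³ + 18x² − 27x. Remainder: −9x³ + 9x² − 21x + 33.
Step 5: lead(−9x³ + 9x² − 21x + 33) ÷ lead(D) = −9x³ ÷ 3x³ = −3. Subtract (−3)·D = −9x³ + 9x² − 18x + 27. Remainder: −3x + 6.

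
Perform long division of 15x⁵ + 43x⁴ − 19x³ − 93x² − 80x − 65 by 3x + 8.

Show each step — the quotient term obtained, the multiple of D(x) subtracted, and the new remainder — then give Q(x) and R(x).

Step 1: lead(15x⁵ + 43x⁴ − 19x³ − 93x² − 80x − 65) ÷ lead(D) = 15x⁵ ÷ 3x = 5x⁴. Subtract (5x⁴)·D = 15x⁵ + 40x⁴. Remainder: 3x⁴ − 19x³ − 93x² − 80x − 65.
Step 2: lead(3x⁴ − 19x³ − 93x² − 80x − 65) ÷ lead(D) = 3x⁴ ÷ 3x = x³. Subtract (x³)·D = 3x⁴ + 8x³. Remainder: −27x³ − 93x² − 80x − 65.
Step 3: lead(−27x³ − 93x² − 80x − 65) ÷ lead(D) = −27x³ ÷ 3x = −9x². Subtract (−9x²)·D = −27x³ − 72x². Remainder: −21x² − 80x − 65.
Step 4: lead(−21x² − 80x − 65) ÷ lead(D) = −21x² ÷ 3x = −7x. Subtract (−7x)·D = −21x² − 56x. Remainder: −24x − 65.
Step 5: lead(−24x − 65) ÷ lead(D) = −24x ÷ 3x = −8. Subtract (−8)·D = −24x − 64. Remainder: −1.

Q(x) = 5x⁴ + x³ − 9x² − 7x − 8; R(x) = −1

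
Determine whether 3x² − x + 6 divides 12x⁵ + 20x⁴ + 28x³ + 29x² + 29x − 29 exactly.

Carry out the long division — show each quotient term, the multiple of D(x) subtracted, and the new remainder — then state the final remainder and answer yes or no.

R(x) = 1, so D(x) is not a factor of P(x). no

Step 1: lead(12x⁵ + 20x⁴ + 28x³ + 29x² + 29x − 29) ÷ lead(D) = 12x⁵ ÷ 3x² = 4x³. Subtract (4x³)·D = 12x⁵ − 4x⁴ + 24x³. Remainder: 24x⁴ + 4x³ + 29x² + 29x − 29.
Step 2: lead(24x⁴ + 4x³ + 29x² + 29x − 29) ÷ lead(D) = 24x⁴ ÷ 3x² = 8x². Subtract (8x²)·D = 24x⁴ − 8x³ + 48x². Remainder: 12x³ − 19x² + 29x − 29.
Step 3: lead(12x³ − 19x² + 29x − 29) ÷ lead(D) = 12x³ ÷ 3x² = 4x. Subtract (4x)·D = 12x³ − 4x² + 24x. Remainder: −15x² + 5x − 29.
Step 4: lead(−15x² + 5x − 29) ÷ lead(D) = −15x² ÷ 3x² = −5. Subtract (−5)·D = −15x² + 5x − 30. Remainder: 1.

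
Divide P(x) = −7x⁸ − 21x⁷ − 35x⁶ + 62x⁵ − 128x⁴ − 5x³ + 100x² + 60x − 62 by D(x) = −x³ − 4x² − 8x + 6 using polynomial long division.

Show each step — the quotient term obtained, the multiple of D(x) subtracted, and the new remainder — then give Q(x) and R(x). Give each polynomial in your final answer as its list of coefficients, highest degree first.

Q = [7, -7, 7, 8, -2, -9]; R = [-8]

Step 1: lead(−7x⁸ − 21x⁷ − 35x⁶ + 62x⁵ − 128x⁴ − 5x³ + 100x² + 60x − 62) ÷ lead(D) = −7x⁸ ÷ −x³ = 7x⁵. Subtract (7x⁵)·D = −7x⁸ − 28x⁷ − 56x⁶ + 42x⁵. Remainder: 7x⁷ + 21x⁶ + 20x⁵ − 128x⁴ − 5x³ + 100x² + 60x − 62.
Step 2: lead(7x⁷ + 21x⁶ + 20x⁵ − 128x⁴ − 5x³ + 100x² + 60x − 62) ÷ lead(D) = 7x⁷ ÷ −x³ = −7x⁴. Subtract (−7x⁴)·D = 7x⁷ + 28x⁶ + 56x⁵ − 42x⁴. Remainder: −7x⁶ − 36x⁵ − 86x⁴ − 5x³ + 100x² + 60x − 62.
Step 3: lead(−7x⁶ − 36x⁵ − 86x⁴ − 5x³ + 100x² + 60x − 62) ÷ lead(D) = −7x⁶ ÷ −x³ = 7x³. Subtract (7x³)·D = −7x⁶ − 28x⁵ − 56x⁴ + 42x³. Remainder: −8x⁵ − 30x⁴ − 47x³ + 100x² + 60x − 62.
Step 4: lead(−8x⁵ − 30x⁴ − 47x³ + 100x² + 60x − 62) ÷ lead(D) = −8x⁵ ÷ −x³ = 8x². Subtract (8x²)·D = −8x⁵ − 32x⁴ − 64x³ + 48x². Remainder: 2x⁴ + 17x³ + 52x² + 60x − 62.
Step 5: lead(2x⁴ + 17x³ + 52x² + 60x − 62) ÷ lead(D) = 2x⁴ ÷ −x³ = −2x. Subtract (−2x)·D = 2x⁴ + 8x³ + 16x² − 12x. Remainder: 9x³ + 36x² + 72x − 62.
Step 6: lead(9x³ + 36x² + 72x − 62) ÷ lead(D) = 9x³ ÷ −x³ = −9. Subtract (−9)·D = 9x³ + 36x² + 72x − 54. Remainder: −8.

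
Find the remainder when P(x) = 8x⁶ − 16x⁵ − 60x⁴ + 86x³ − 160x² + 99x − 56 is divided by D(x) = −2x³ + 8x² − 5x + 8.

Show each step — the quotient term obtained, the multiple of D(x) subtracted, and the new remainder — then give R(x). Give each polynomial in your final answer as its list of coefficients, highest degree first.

R = [0]

Step 1: lead(8x⁶ − 16x⁵ − 60x⁴ + 86x³ − 160x² + 99x − 56) ÷ lead(D) = 8x⁶ ÷ −2x³ = −4x³. Subtract (−4x³)·D = 8x⁶ − 32x⁵ + 20x⁴ − 32x³. Remainder: 16x⁵ − 80x⁴ + 118x³ − 160x² + 99x − 56.
Step 2: lead(16x⁵ − 80x⁴ + 118x³ − 160x² + 99x − 56) ÷ lead(D) = 16x⁵ ÷ −2x³ = −8x². Subtract (−8x²)·D = 16x⁵ − 64x⁴ + 40x³ − 64x². Remainder: −16x⁴ + 78x³ − 96x² + 99x − 56.
Step 3: lead(−16x⁴ + 78x³ − 96x² + 99x − 56) ÷ lead(D) = −16x⁴ ÷ −2x³ = 8x. Subtract (8x)·D = −16x⁴ + 64x³ − 40x² + 64x. Remainder: 14x³ − 56x² + 35x − 56.
Step 4: lead(14x³ − 56x² + 35x − 56) ÷ lead(D) = 14x³ ÷ −2x³ = −7. Subtract (−7)·D = 14x³ − 56x² + 35x − 56. Remainder: 0.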